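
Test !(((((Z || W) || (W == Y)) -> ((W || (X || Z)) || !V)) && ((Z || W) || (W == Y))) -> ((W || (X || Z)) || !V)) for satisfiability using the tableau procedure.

Initial set: {!(((((Z || W) || (W == Y)) -> ((W || (X || Z)) || !V)) && ((Z || W) || (W == Y))) -> ((W || (X || Z)) || !V))}.
!(((((Z || W) || (W == Y)) -> ((W || (X || Z)) || !V)) && ((Z || W) || (W == Y))) -> ((W || (X || Z)) || !V)): α-rule — add ((((Z || W) || (W == Y)) -> ((W || (X || Z)) || !V)) && ((Z || W) || (W == Y))), !((W || (X || Z)) || !V).
((((Z || W) || (W == Y)) -> ((W || (X || Z)) || !V)) && ((Z || W) || (W == Y))): α-rule — add (((Z || W) || (W == Y)) -> ((W || (X || Z)) || !V)), ((Z || W) || (W == Y)).
!((W || (X || Z)) || !V): α-rule — add !(W || (X || Z)), !!V.
!(W || (X || Z)): α-rule — add !W, !(X || Z).
!(X || Z): α-rule — add !X, !Z.
(((Z || W) || (W == Y)) -> ((W || (X || Z)) || !V)): β-rule — branch into !((Z || W) || (W == Y))  //  ((W || (X || Z)) || !V).
  branch 1 (add !((Z || W) || (W == Y))):
    !((Z || W) || (W == Y)): α-rule — add !(Z || W), !(W == Y).
    !(Z || W): α-rule — add !Z, !W.
    ((Z || W) || (W == Y)): β-rule — branch into (Z || W)  //  (W == Y).
      branch 1.1 (add (Z || W)):
        !(W == Y): β-rule — branch into W, !Y  //  !W, Y.
          branch 1.1.1 (add W, !Y):
            × closes — contains both W and !W.
          branch 1.1.2 (add !W, Y):
            (Z || W): β-rule — branch into Z  //  W.
              branch 1.1.2.1 (add Z):
                × closes — contains both Z and !Z.
              branch 1.1.2.2 (add W):
                × closes — contains both W and !W.
      branch 1.2 (add (W == Y)):
        !(W == Y): β-rule — branch into W, !Y  //  !W, Y.
          branch 1.2.1 (add W, !Y):
            × closes — contains both W and !W.
          branch 1.2.2 (add !W, Y):
            (W == Y): β-rule — branch into W, Y  //  !W, !Y.
              branch 1.2.2.1 (add W, Y):
                × closes — contains both W and !W.
              branch 1.2.2.2 (add !W, !Y):
                × closes — contains both Y and !Y.
  branch 2 (add ((W || (X || Z)) || !V)):
    ((Z || W) || (W == Y)): β-rule — branch into (Z || W)  //  (W == Y).
      branch 2.1 (add (Z || W)):
        ((W || (X || Z)) || !V): β-rule — branch into (W || (X || Z))  //  !V.
          branch 2.1.1 (add (W || (X || Z))):
            (Z || W): β-rule — branch into Z  //  W.
              branch 2.1.1.1 (add Z):
                × closes — contains both Z and !Z.
              branch 2.1.1.2 (add W):
                × closes — contains both W and !W.
          branch 2.1.2 (add !V):
            × closes — contains both V and !V.
      branch 2.2 (add (W == Y)):
        ((W || (X || Z)) || !V): β-rule — branch into (W || (X || Z))  //  !V.
          branch 2.2.1 (add (W || (X || Z))):
            (W == Y): β-rule — branch into W, Y  //  !W, !Y.
              branch 2.2.1.1 (add W, Y):
                × closes — contains both W and !W.
              branch 2.2.1.2 (add !W, !Y):
                (W || (X || Z)): β-rule — branch into W  //  (X || Z).
                  branch 2.2.1.2.1 (add W):
                    × closes — contains both W and !W.
                  branch 2.2.1.2.2 (add (X || Z)):
                    (X || Z): β-rule — branch into X  //  Z.
                      branch 2.2.1.2.2.1 (add X):
                        × closes — contains both X and !X.
                      branch 2.2.1.2.2.2 (add Z):
                        × closes — contains both Z and !Z.
          branch 2.2.2 (add !V):
            × closes — contains both V and !V.
All 14 branches close.
Every branch closed; the formula is unsatisfiable.

Unsatisfiable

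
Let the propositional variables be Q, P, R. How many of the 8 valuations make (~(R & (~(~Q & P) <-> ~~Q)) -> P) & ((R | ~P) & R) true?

Initial set: {((~(R & (~(~Q & P) <-> ~~Q)) -> P) & ((R | ~P) & R))}.
((~(R & (~(~Q & P) <-> ~~Q)) -> P) & ((R | ~P) & R)): α-rule — add (~(R & (~(~Q & P) <-> ~~Q)) -> P), ((R | ~P) & R).
((R | ~P) & R): α-rule — add (R | ~P), R.
(~(R & (~(~Q & P) <-> ~~Q)) -> P): β-rule — branch into ~~(R & (~(~Q & P) <-> ~~Q))  //  P.
  branch 1 (add ~~(R & (~(~Q & P) <-> ~~Q))):
    ~~(R & (~(~Q & P) <-> ~~Q)): α-rule — add R, (~(~Q & P) <-> ~~Q).
    (R | ~P): β-rule — branch into R  //  ~P.
      branch 1.1 (add R):
        (~(~Q & P) <-> ~~Q): β-rule — branch into ~(~Q & P), ~~Q  //  ~~(~Q & P), ~~~Q.
          branch 1.1.1 (add ~(~Q & P), ~~Q):
            ~~Q: drop double negation, giving Q.
            ~(~Q & P): β-rule — branch into ~~Q  //  ~P.
              branch 1.1.1.1 (add ~~Q):
                ○ open, literals {Q=1, R=1}.
              branch 1.1.1.2 (add ~P):
                ○ open, literals {P=0, Q=1, R=1}.
          branch 1.1.2 (add ~~(~Q & P), ~~~Q):
            ~~(~Q & P): α-rule — add ~Q, P.
            ~~~Q: drop double negation, giving ~Q.
            ○ open, literals {P=1, Q=0, R=1}.
      branch 1.2 (add ~P):
        (~(~Q & P) <-> ~~Q): β-rule — branch into ~(~Q & P), ~~Q  //  ~~(~Q & P), ~~~Q.
          branch 1.2.1 (add ~(~Q & P), ~~Q):
            ~~Q: drop double negation, giving Q.
            ~(~Q & P): β-rule — branch into ~~Q  //  ~P.
              branch 1.2.1.1 (add ~~Q):
                ○ open, literals {P=0, Q=1, R=1}.
              branch 1.2.1.2 (add ~P):
                ○ open, literals {P=0, Q=1, R=1}.
          branch 1.2.2 (add ~~(~Q & P), ~~~Q):
            ~~(~Q & P): α-rule — add ~Q, P.
            × closes — contains both P and ~P.
  branch 2 (add P):
    (R | ~P): β-rule — branch into R  //  ~P.
      branch 2.1 (add R):
        ○ open, literals {P=1, R=1}.
      branch 2.2 (add ~P):
        × closes — contains both P and ~P.
2 branches closed, 6 open.
Each open branch fixes some atoms; the unmentioned ones are free. Counting distinct full assignments: branch {Q=1, R=1} (P) contributes 2 new; branch {P=0, Q=1, R=1} (none free) contributes 0 new; branch {P=1, Q=0, R=1} (none free) contributes 1 new; branch {P=0, Q=1, R=1} (none free) contributes 0 new; branch {P=0, Q=1, R=1} (none free) contributes 0 new; branch {P=1, R=1} (Q) contributes 0 new. Total: 3.

3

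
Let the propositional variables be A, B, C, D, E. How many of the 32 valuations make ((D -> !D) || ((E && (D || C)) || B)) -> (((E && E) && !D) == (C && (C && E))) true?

24

Initial set: {(((D -> !D) || ((E && (D || C)) || B)) -> (((E && E) && !D) == (C && (C && E))))}.
(((D -> !D) || ((E && (D || C)) || B)) -> (((E && E) && !D) == (C && (C && E)))): β-rule — branch into !((D -> !D) || ((E && (D || C)) || B))  //  (((E && E) && !D) == (C && (C && E))).
  branch 1 (add !((D -> !D) || ((E && (D || C)) || B))):
    !((D -> !D) || ((E && (D || C)) || B)): α-rule — add !(D -> !D), !((E && (D || C)) || B).
    !(D -> !D): α-rule — add D, !!D.
    !((E && (D || C)) || B): α-rule — add !(E && (D || C)), !B.
    !(E && (D || C)): β-rule — branch into !E  //  !(D || C).
      branch 1.1 (add !E):
        ○ open, literals {B=false, D=true, E=false}.
      branch 1.2 (add !(D || C)):
        !(D || C): α-rule — add !D, !C.
        × closes — contains both D and !D.
  branch 2 (add (((E && E) && !D) == (C && (C && E)))):
    (((E && E) && !D) == (C && (C && E))): β-rule — branch into ((E && E) && !D), (C && (C && E))  //  !((E && E) && !D), !(C && (C && E)).
      branch 2.1 (add ((E && E) && !D), (C && (C && E))):
        ((E && E) && !D): α-rule — add (E && E), !D.
        (C && (C && E)): α-rule — add C, (C && E).
        (E && E): α-rule — add E, E.
        (C && E): α-rule — add C, E.
        ○ open, literals {C=true, D=false, E=true}.
      branch 2.2 (add !((E && E) && !D), !(C && (C && E))):
        !((E && E) && !D): β-rule — branch into !(E && E)  //  !!D.
          branch 2.2.1 (add !(E && E)):
            !(C && (C && E)): β-rule — branch into !C  //  !(C && E).
              branch 2.2.1.1 (add !C):
                !(E && E): β-rule — branch into !E  //  !E.
                  branch 2.2.1.1.1 (add !E):
                    ○ open, literals {C=false, E=false}.
                  branch 2.2.1.1.2 (add !E):
                    ○ open, literals {C=false, E=false}.
              branch 2.2.1.2 (add !(C && E)):
                !(E && E): β-rule — branch into !E  //  !E.
                  branch 2.2.1.2.1 (add !E):
                    !(C && E): β-rule — branch into !C  //  !E.
                      branch 2.2.1.2.1.1 (add !C):
                        ○ open, literals {C=false, E=false}.
                      branch 2.2.1.2.1.2 (add !E):
                        ○ open, literals {E=false}.
                  branch 2.2.1.2.2 (add !E):
                    !(C && E): β-rule — branch into !C  //  !E.
                      branch 2.2.1.2.2.1 (add !C):
                        ○ open, literals {C=false, E=false}.
                      branch 2.2.1.2.2.2 (add !E):
                        ○ open, literals {E=false}.
          branch 2.2.2 (add !!D):
            !(C && (C && E)): β-rule — branch into !C  //  !(C && E).
              branch 2.2.2.1 (add !C):
                ○ open, literals {C=false, D=true}.
              branch 2.2.2.2 (add !(C && E)):
                !(C && E): β-rule — branch into !C  //  !E.
                  branch 2.2.2.2.1 (add !C):
                    ○ open, literals {C=false, D=true}.
                  branch 2.2.2.2.2 (add !E):
                    ○ open, literals {D=true, E=false}.
1 branch closed, 11 open.
Each open branch fixes some atoms; the unmentioned ones are free. Counting distinct full assignments: branch {B=false, D=true, E=false} (A, C) contributes 4 new; branch {C=true, D=false, E=true} (A, B) contributes 4 new; branch {C=false, E=false} (A, B, D) contributes 6 new; branch {C=false, E=false} (A, B, D) contributes 0 new; branch {C=false, E=false} (A, B, D) contributes 0 new; branch {E=false} (A, B, C, D) contributes 6 new; branch {C=false, E=false} (A, B, D) contributes 0 new; branch {E=false} (A, B, C, D) contributes 0 new; branch {C=false, D=true} (A, B, E) contributes 4 new; branch {C=false, D=true} (A, B, E) contributes 0 new; branch {D=true, E=false} (A, B, C) contributes 0 new. Total: 24.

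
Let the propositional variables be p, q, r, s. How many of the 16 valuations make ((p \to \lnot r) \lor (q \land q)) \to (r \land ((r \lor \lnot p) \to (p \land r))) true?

Initial set: {(((p \to \lnot r) \lor (q \land q)) \to (r \land ((r \lor \lnot p) \to (p \land r))))}.
(((p \to \lnot r) \lor (q \land q)) \to (r \land ((r \lor \lnot p) \to (p \land r)))): β-rule — branch into \lnot ((p \to \lnot r) \lor (q \land q))  //  (r \land ((r \lor \lnot p) \to (p \land r))).
  branch 1 (add \lnot ((p \to \lnot r) \lor (q \land q))):
    \lnot ((p \to \lnot r) \lor (q \land q)): α-rule — add \lnot (p \to \lnot r), \lnot (q \land q).
    \lnot (p \to \lnot r): α-rule — add p, \lnot \lnot r.
    \lnot (q \land q): β-rule — branch into \lnot q  //  \lnot q.
      branch 1.1 (add \lnot q):
        ○ open, literals {p=true, q=false, r=true}.
      branch 1.2 (add \lnot q):
        ○ open, literals {p=true, q=false, r=true}.
  branch 2 (add (r \land ((r \lor \lnot p) \to (p \land r)))):
    (r \land ((r \lor \lnot p) \to (p \land r))): α-rule — add r, ((r \lor \lnot p) \to (p \land r)).
    ((r \lor \lnot p) \to (p \land r)): β-rule — branch into \lnot (r \lor \lnot p)  //  (p \land r).
      branch 2.1 (add \lnot (r \lor \lnot p)):
        \lnot (r \lor \lnot p): α-rule — add \lnot r, \lnot \lnot p.
        × closes — contains both r and \lnot r.
      branch 2.2 (add (p \land r)):
        (p \land r): α-rule — add p, r.
        ○ open, literals {p=true, r=true}.
1 branch closed, 3 open.
Each open branch fixes some atoms; the unmentioned ones are free. Counting distinct full assignments: branch {p=true, q=false, r=true} (s) contributes 2 new; branch {p=true, q=false, r=true} (s) contributes 0 new; branch {p=true, r=true} (q, s) contributes 2 new. Total: 4.

4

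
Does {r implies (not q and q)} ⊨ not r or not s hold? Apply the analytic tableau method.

Yes

Initial set: {T (r implies (not q and q)); F (not r or not s)}.
F (not r or not s): α-rule — add F not r, F not s.
T (r implies (not q and q)): β-rule — branch into F r  //  T (not q and q).
  branch 1 (add F r):
    × closes — contains both r and not r.
  branch 2 (add T (not q and q)):
    T (not q and q): α-rule — add T not q, T q.
    × closes — contains both q and not q.
All 2 branches close.
Every branch closed, so the premises entail the conclusion.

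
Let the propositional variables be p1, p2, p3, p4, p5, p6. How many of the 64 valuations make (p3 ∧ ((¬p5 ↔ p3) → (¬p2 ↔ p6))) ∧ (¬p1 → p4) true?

Initial set: {((p3 ∧ ((¬p5 ↔ p3) → (¬p2 ↔ p6))) ∧ (¬p1 → p4))}.
((p3 ∧ ((¬p5 ↔ p3) → (¬p2 ↔ p6))) ∧ (¬p1 → p4)): α-rule — add (p3 ∧ ((¬p5 ↔ p3) → (¬p2 ↔ p6))), (¬p1 → p4).
(p3 ∧ ((¬p5 ↔ p3) → (¬p2 ↔ p6))): α-rule — add p3, ((¬p5 ↔ p3) → (¬p2 ↔ p6)).
(¬p1 → p4): β-rule — branch into ¬¬p1  //  p4.
  branch 1 (add ¬¬p1):
    ((¬p5 ↔ p3) → (¬p2 ↔ p6)): β-rule — branch into ¬(¬p5 ↔ p3)  //  (¬p2 ↔ p6).
      branch 1.1 (add ¬(¬p5 ↔ p3)):
        ¬(¬p5 ↔ p3): β-rule — branch into ¬p5, ¬p3  //  ¬¬p5, p3.
          branch 1.1.1 (add ¬p5, ¬p3):
            × closes — contains both p3 and ¬p3.
          branch 1.1.2 (add ¬¬p5, p3):
            ○ open, literals {p1=true, p3=true, p5=true}.
      branch 1.2 (add (¬p2 ↔ p6)):
        (¬p2 ↔ p6): β-rule — branch into ¬p2, p6  //  ¬¬p2, ¬p6.
          branch 1.2.1 (add ¬p2, p6):
            ○ open, literals {p1=true, p2=false, p3=true, p6=true}.
          branch 1.2.2 (add ¬¬p2, ¬p6):
            ○ open, literals {p1=true, p2=true, p3=true, p6=false}.
  branch 2 (add p4):
    ((¬p5 ↔ p3) → (¬p2 ↔ p6)): β-rule — branch into ¬(¬p5 ↔ p3)  //  (¬p2 ↔ p6).
      branch 2.1 (add ¬(¬p5 ↔ p3)):
        ¬(¬p5 ↔ p3): β-rule — branch into ¬p5, ¬p3  //  ¬¬p5, p3.
          branch 2.1.1 (add ¬p5, ¬p3):
            × closes — contains both p3 and ¬p3.
          branch 2.1.2 (add ¬¬p5, p3):
            ○ open, literals {p3=true, p4=true, p5=true}.
      branch 2.2 (add (¬p2 ↔ p6)):
        (¬p2 ↔ p6): β-rule — branch into ¬p2, p6  //  ¬¬p2, ¬p6.
          branch 2.2.1 (add ¬p2, p6):
            ○ open, literals {p2=false, p3=true, p4=true, p6=true}.
          branch 2.2.2 (add ¬¬p2, ¬p6):
            ○ open, literals {p2=true, p3=true, p4=true, p6=false}.
2 branches closed, 6 open.
Each open branch fixes some atoms; the unmentioned ones are free. Counting distinct full assignments: branch {p1=true, p3=true, p5=true} (p2, p4, p6) contributes 8 new; branch {p1=true, p2=false, p3=true, p6=true} (p4, p5) contributes 2 new; branch {p1=true, p2=true, p3=true, p6=false} (p4, p5) contributes 2 new; branch {p3=true, p4=true, p5=true} (p1, p2, p6) contributes 4 new; branch {p2=false, p3=true, p4=true, p6=true} (p1, p5) contributes 1 new; branch {p2=true, p3=true, p4=true, p6=false} (p1, p5) contributes 1 new. Total: 18.

18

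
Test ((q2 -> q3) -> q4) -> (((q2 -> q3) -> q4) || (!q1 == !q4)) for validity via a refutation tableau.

Valid

Assume the negation and expand:
Initial set: {!(((q2 -> q3) -> q4) -> (((q2 -> q3) -> q4) || (!q1 == !q4)))}.
!(((q2 -> q3) -> q4) -> (((q2 -> q3) -> q4) || (!q1 == !q4))): α-rule — add ((q2 -> q3) -> q4), !(((q2 -> q3) -> q4) || (!q1 == !q4)).
!(((q2 -> q3) -> q4) || (!q1 == !q4)): α-rule — add !((q2 -> q3) -> q4), !(!q1 == !q4).
!((q2 -> q3) -> q4): α-rule — add (q2 -> q3), !q4.
((q2 -> q3) -> q4): β-rule — branch into !(q2 -> q3)  //  q4.
  branch 1 (add !(q2 -> q3)):
    !(q2 -> q3): α-rule — add q2, !q3.
    !(!q1 == !q4): β-rule — branch into !q1, !!q4  //  !!q1, !q4.
      branch 1.1 (add !q1, !!q4):
        × closes — contains both q4 and !q4.
      branch 1.2 (add !!q1, !q4):
        (q2 -> q3): β-rule — branch into !q2  //  q3.
          branch 1.2.1 (add !q2):
            × closes — contains both q2 and !q2.
          branch 1.2.2 (add q3):
            × closes — contains both q3 and !q3.
  branch 2 (add q4):
    × closes — contains both q4 and !q4.
All 4 branches close.
Every branch closed, so the negation is unsatisfiable and the formula is valid.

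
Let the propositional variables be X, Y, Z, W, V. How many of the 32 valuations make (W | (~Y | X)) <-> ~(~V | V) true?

Initial set: {((W | (~Y | X)) <-> ~(~V | V))}.
((W | (~Y | X)) <-> ~(~V | V)): β-rule — branch into (W | (~Y | X)), ~(~V | V)  //  ~(W | (~Y | X)), ~~(~V | V).
  branch 1 (add (W | (~Y | X)), ~(~V | V)):
    ~(~V | V): α-rule — add ~~V, ~V.
    × closes — contains both V and ~V.
  branch 2 (add ~(W | (~Y | X)), ~~(~V | V)):
    ~(W | (~Y | X)): α-rule — add ~W, ~(~Y | X).
    ~(~Y | X): α-rule — add ~~Y, ~X.
    ~~(~V | V): β-rule — branch into ~V  //  V.
      branch 2.1 (add ~V):
        ○ open, literals {V=F, W=F, X=F, Y=T}.
      branch 2.2 (add V):
        ○ open, literals {V=T, W=F, X=F, Y=T}.
1 branch closed, 2 open.
Each open branch fixes some atoms; the unmentioned ones are free. Counting distinct full assignments: branch {V=F, W=F, X=F, Y=T} (Z) contributes 2 new; branch {V=T, W=F, X=F, Y=T} (Z) contributes 2 new. Total: 4.

4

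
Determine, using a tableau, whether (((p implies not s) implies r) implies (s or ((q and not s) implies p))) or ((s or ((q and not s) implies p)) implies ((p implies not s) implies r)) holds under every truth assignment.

Valid

Assume the negation and expand:
Initial set: {not ((((p implies not s) implies r) implies (s or ((q and not s) implies p))) or ((s or ((q and not s) implies p)) implies ((p implies not s) implies r)))}.
not ((((p implies not s) implies r) implies (s or ((q and not s) implies p))) or ((s or ((q and not s) implies p)) implies ((p implies not s) implies r))): α-rule — add not (((p implies not s) implies r) implies (s or ((q and not s) implies p))), not ((s or ((q and not s) implies p)) implies ((p implies not s) implies r)).
not (((p implies not s) implies r) implies (s or ((q and not s) implies p))): α-rule — add ((p implies not s) implies r), not (s or ((q and not s) implies p)).
not ((s or ((q and not s) implies p)) implies ((p implies not s) implies r)): α-rule — add (s or ((q and not s) implies p)), not ((p implies not s) implies r).
not (s or ((q and not s) implies p)): α-rule — add not s, not ((q and not s) implies p).
not ((p implies not s) implies r): α-rule — add (p implies not s), not r.
not ((q and not s) implies p): α-rule — add (q and not s), not p.
(q and not s): α-rule — add q, not s.
((p implies not s) implies r): β-rule — branch into not (p implies not s)  //  r.
  branch 1 (add not (p implies not s)):
    not (p implies not s): α-rule — add p, not not s.
    × closes — contains both p and not p.
  branch 2 (add r):
    × closes — contains both r and not r.
All 2 branches close.
Every branch closed, so the negation is unsatisfiable and the formula is valid.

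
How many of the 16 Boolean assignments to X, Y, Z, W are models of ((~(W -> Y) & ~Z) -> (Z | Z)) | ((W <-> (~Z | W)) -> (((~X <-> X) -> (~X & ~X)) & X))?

Initial set: {(((~(W -> Y) & ~Z) -> (Z | Z)) | ((W <-> (~Z | W)) -> (((~X <-> X) -> (~X & ~X)) & X)))}.
(((~(W -> Y) & ~Z) -> (Z | Z)) | ((W <-> (~Z | W)) -> (((~X <-> X) -> (~X & ~X)) & X))): β-rule — branch into ((~(W -> Y) & ~Z) -> (Z | Z))  //  ((W <-> (~Z | W)) -> (((~X <-> X) -> (~X & ~X)) & X)).
  branch 1 (add ((~(W -> Y) & ~Z) -> (Z | Z))):
    ((~(W -> Y) & ~Z) -> (Z | Z)): β-rule — branch into ~(~(W -> Y) & ~Z)  //  (Z | Z).
      branch 1.1 (add ~(~(W -> Y) & ~Z)):
        ~(~(W -> Y) & ~Z): β-rule — branch into ~~(W -> Y)  //  ~~Z.
          branch 1.1.1 (add ~~(W -> Y)):
            ~~(W -> Y): β-rule — branch into ~W  //  Y.
              branch 1.1.1.1 (add ~W):
                ○ open, literals {W=false}.
              branch 1.1.1.2 (add Y):
                ○ open, literals {Y=true}.
          branch 1.1.2 (add ~~Z):
            ○ open, literals {Z=true}.
      branch 1.2 (add (Z | Z)):
        (Z | Z): β-rule — branch into Z  //  Z.
          branch 1.2.1 (add Z):
            ○ open, literals {Z=true}.
          branch 1.2.2 (add Z):
            ○ open, literals {Z=true}.
  branch 2 (add ((W <-> (~Z | W)) -> (((~X <-> X) -> (~X & ~X)) & X))):
    ((W <-> (~Z | W)) -> (((~X <-> X) -> (~X & ~X)) & X)): β-rule — branch into ~(W <-> (~Z | W))  //  (((~X <-> X) -> (~X & ~X)) & X).
      branch 2.1 (add ~(W <-> (~Z | W))):
        ~(W <-> (~Z | W)): β-rule — branch into W, ~(~Z | W)  //  ~W, (~Z | W).
          branch 2.1.1 (add W, ~(~Z | W)):
            ~(~Z | W): α-rule — add ~~Z, ~W.
            × closes — contains both W and ~W.
          branch 2.1.2 (add ~W, (~Z | W)):
            (~Z | W): β-rule — branch into ~Z  //  W.
              branch 2.1.2.1 (add ~Z):
                ○ open, literals {W=false, Z=false}.
              branch 2.1.2.2 (add W):
                × closes — contains both W and ~W.
      branch 2.2 (add (((~X <-> X) -> (~X & ~X)) & X)):
        (((~X <-> X) -> (~X & ~X)) & X): α-rule — add ((~X <-> X) -> (~X & ~X)), X.
        ((~X <-> X) -> (~X & ~X)): β-rule — branch into ~(~X <-> X)  //  (~X & ~X).
          branch 2.2.1 (add ~(~X <-> X)):
            ~(~X <-> X): β-rule — branch into ~X, ~X  //  ~~X, X.
              branch 2.2.1.1 (add ~X, ~X):
                × closes — contains both X and ~X.
              branch 2.2.1.2 (add ~~X, X):
                ○ open, literals {X=true}.
          branch 2.2.2 (add (~X & ~X)):
            (~X & ~X): α-rule — add ~X, ~X.
            × closes — contains both X and ~X.
4 branches closed, 7 open.
Each open branch fixes some atoms; the unmentioned ones are free. Counting distinct full assignments: branch {W=false} (X, Y, Z) contributes 8 new; branch {Y=true} (X, Z, W) contributes 4 new; branch {Z=true} (X, Y, W) contributes 2 new; branch {Z=true} (X, Y, W) contributes 0 new; branch {Z=true} (X, Y, W) contributes 0 new; branch {W=false, Z=false} (X, Y) contributes 0 new; branch {X=true} (Y, Z, W) contributes 1 new. Total: 15.

15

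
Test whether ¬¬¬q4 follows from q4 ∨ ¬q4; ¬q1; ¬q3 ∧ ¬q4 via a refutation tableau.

Initial set: {(q4 ∨ ¬q4); ¬q1; (¬q3 ∧ ¬q4); ¬¬¬¬q4}.
(¬q3 ∧ ¬q4): α-rule — add ¬q3, ¬q4.
¬¬¬¬q4: drop double negation, giving ¬¬q4.
× closes — contains both q4 and ¬q4.
All 1 branch closes.
Every branch closed, so the premises entail the conclusion.

Yes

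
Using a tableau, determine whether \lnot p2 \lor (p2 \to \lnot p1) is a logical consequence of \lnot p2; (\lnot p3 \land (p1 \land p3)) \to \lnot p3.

Yes

Initial set: {\lnot p2; ((\lnot p3 \land (p1 \land p3)) \to \lnot p3); \lnot (\lnot p2 \lor (p2 \to \lnot p1))}.
\lnot (\lnot p2 \lor (p2 \to \lnot p1)): α-rule — add \lnot \lnot p2, \lnot (p2 \to \lnot p1).
× closes — contains both p2 and \lnot p2.
All 1 branch closes.
Every branch closed, so the premises entail the conclusion.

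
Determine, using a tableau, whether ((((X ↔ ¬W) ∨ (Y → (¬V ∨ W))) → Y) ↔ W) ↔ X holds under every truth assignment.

Assume the negation and expand:
Initial set: {¬(((((X ↔ ¬W) ∨ (Y → (¬V ∨ W))) → Y) ↔ W) ↔ X)}.
¬(((((X ↔ ¬W) ∨ (Y → (¬V ∨ W))) → Y) ↔ W) ↔ X): β-rule — branch into ((((X ↔ ¬W) ∨ (Y → (¬V ∨ W))) → Y) ↔ W), ¬X  //  ¬((((X ↔ ¬W) ∨ (Y → (¬V ∨ W))) → Y) ↔ W), X.
  branch 1 (add ((((X ↔ ¬W) ∨ (Y → (¬V ∨ W))) → Y) ↔ W), ¬X):
    ((((X ↔ ¬W) ∨ (Y → (¬V ∨ W))) → Y) ↔ W): β-rule — branch into (((X ↔ ¬W) ∨ (Y → (¬V ∨ W))) → Y), W  //  ¬(((X ↔ ¬W) ∨ (Y → (¬V ∨ W))) → Y), ¬W.
      branch 1.1 (add (((X ↔ ¬W) ∨ (Y → (¬V ∨ W))) → Y), W):
        (((X ↔ ¬W) ∨ (Y → (¬V ∨ W))) → Y): β-rule — branch into ¬((X ↔ ¬W) ∨ (Y → (¬V ∨ W)))  //  Y.
          branch 1.1.1 (add ¬((X ↔ ¬W) ∨ (Y → (¬V ∨ W)))):
            ¬((X ↔ ¬W) ∨ (Y → (¬V ∨ W))): α-rule — add ¬(X ↔ ¬W), ¬(Y → (¬V ∨ W)).
            ¬(Y → (¬V ∨ W)): α-rule — add Y, ¬(¬V ∨ W).
            ¬(¬V ∨ W): α-rule — add ¬¬V, ¬W.
            × closes — contains both W and ¬W.
          branch 1.1.2 (add Y):
            ○ open, literals {W=T, X=F, Y=T}.
      branch 1.2 (add ¬(((X ↔ ¬W) ∨ (Y → (¬V ∨ W))) → Y), ¬W):
        ¬(((X ↔ ¬W) ∨ (Y → (¬V ∨ W))) → Y): α-rule — add ((X ↔ ¬W) ∨ (Y → (¬V ∨ W))), ¬Y.
        ((X ↔ ¬W) ∨ (Y → (¬V ∨ W))): β-rule — branch into (X ↔ ¬W)  //  (Y → (¬V ∨ W)).
          branch 1.2.1 (add (X ↔ ¬W)):
            (X ↔ ¬W): β-rule — branch into X, ¬W  //  ¬X, ¬¬W.
              branch 1.2.1.1 (add X, ¬W):
                × closes — contains both X and ¬X.
              branch 1.2.1.2 (add ¬X, ¬¬W):
                × closes — contains both W and ¬W.
          branch 1.2.2 (add (Y → (¬V ∨ W))):
            (Y → (¬V ∨ W)): β-rule — branch into ¬Y  //  (¬V ∨ W).
              branch 1.2.2.1 (add ¬Y):
                ○ open, literals {W=F, X=F, Y=F}.
              branch 1.2.2.2 (add (¬V ∨ W)):
                (¬V ∨ W): β-rule — branch into ¬V  //  W.
                  branch 1.2.2.2.1 (add ¬V):
                    ○ open, literals {V=F, W=F, X=F, Y=F}.
                  branch 1.2.2.2.2 (add W):
                    × closes — contains both W and ¬W.
  branch 2 (add ¬((((X ↔ ¬W) ∨ (Y → (¬V ∨ W))) → Y) ↔ W), X):
    ¬((((X ↔ ¬W) ∨ (Y → (¬V ∨ W))) → Y) ↔ W): β-rule — branch into (((X ↔ ¬W) ∨ (Y → (¬V ∨ W))) → Y), ¬W  //  ¬(((X ↔ ¬W) ∨ (Y → (¬V ∨ W))) → Y), W.
      branch 2.1 (add (((X ↔ ¬W) ∨ (Y → (¬V ∨ W))) → Y), ¬W):
        (((X ↔ ¬W) ∨ (Y → (¬V ∨ W))) → Y): β-rule — branch into ¬((X ↔ ¬W) ∨ (Y → (¬V ∨ W)))  //  Y.
          branch 2.1.1 (add ¬((X ↔ ¬W) ∨ (Y → (¬V ∨ W)))):
            ¬((X ↔ ¬W) ∨ (Y → (¬V ∨ W))): α-rule — add ¬(X ↔ ¬W), ¬(Y → (¬V ∨ W)).
            ¬(Y → (¬V ∨ W)): α-rule — add Y, ¬(¬V ∨ W).
            ¬(¬V ∨ W): α-rule — add ¬¬V, ¬W.
            ¬(X ↔ ¬W): β-rule — branch into X, ¬¬W  //  ¬X, ¬W.
              branch 2.1.1.1 (add X, ¬¬W):
                × closes — contains both W and ¬W.
              branch 2.1.1.2 (add ¬X, ¬W):
                × closes — contains both X and ¬X.
          branch 2.1.2 (add Y):
            ○ open, literals {W=F, X=T, Y=T}.
      branch 2.2 (add ¬(((X ↔ ¬W) ∨ (Y → (¬V ∨ W))) → Y), W):
        ¬(((X ↔ ¬W) ∨ (Y → (¬V ∨ W))) → Y): α-rule — add ((X ↔ ¬W) ∨ (Y → (¬V ∨ W))), ¬Y.
        ((X ↔ ¬W) ∨ (Y → (¬V ∨ W))): β-rule — branch into (X ↔ ¬W)  //  (Y → (¬V ∨ W)).
          branch 2.2.1 (add (X ↔ ¬W)):
            (X ↔ ¬W): β-rule — branch into X, ¬W  //  ¬X, ¬¬W.
              branch 2.2.1.1 (add X, ¬W):
                × closes — contains both W and ¬W.
              branch 2.2.1.2 (add ¬X, ¬¬W):
                × closes — contains both X and ¬X.
          branch 2.2.2 (add (Y → (¬V ∨ W))):
            (Y → (¬V ∨ W)): β-rule — branch into ¬Y  //  (¬V ∨ W).
              branch 2.2.2.1 (add ¬Y):
                ○ open, literals {W=T, X=T, Y=F}.
              branch 2.2.2.2 (add (¬V ∨ W)):
                (¬V ∨ W): β-rule — branch into ¬V  //  W.
                  branch 2.2.2.2.1 (add ¬V):
                    ○ open, literals {V=F, W=T, X=T, Y=F}.
                  branch 2.2.2.2.2 (add W):
                    ○ open, literals {W=T, X=T, Y=F}.
8 branches closed, 7 open.
An open branch gives a countermodel: W=T, X=F, Y=T (unmentioned atoms arbitrary); under it the original formula is false.

Not valid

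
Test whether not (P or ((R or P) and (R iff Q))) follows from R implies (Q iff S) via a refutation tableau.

Initial set: {(R implies (Q iff S)); not not (P or ((R or P) and (R iff Q)))}.
(R implies (Q iff S)): β-rule — branch into not R  //  (Q iff S).
  branch 1 (add not R):
    not not (P or ((R or P) and (R iff Q))): β-rule — branch into P  //  ((R or P) and (R iff Q)).
      branch 1.1 (add P):
        ○ open, literals {P=T, R=F}.
      branch 1.2 (add ((R or P) and (R iff Q))):
        ((R or P) and (R iff Q)): α-rule — add (R or P), (R iff Q).
        (R or P): β-rule — branch into R  //  P.
          branch 1.2.1 (add R):
            × closes — contains both R and not R.
          branch 1.2.2 (add P):
            (R iff Q): β-rule — branch into R, Q  //  not R, not Q.
              branch 1.2.2.1 (add R, Q):
                × closes — contains both R and not R.
              branch 1.2.2.2 (add not R, not Q):
                ○ open, literals {P=T, Q=F, R=F}.
  branch 2 (add (Q iff S)):
    not not (P or ((R or P) and (R iff Q))): β-rule — branch into P  //  ((R or P) and (R iff Q)).
      branch 2.1 (add P):
        (Q iff S): β-rule — branch into Q, S  //  not Q, not S.
          branch 2.1.1 (add Q, S):
            ○ open, literals {P=T, Q=T, S=T}.
          branch 2.1.2 (add not Q, not S):
            ○ open, literals {P=T, Q=F, S=F}.
      branch 2.2 (add ((R or P) and (R iff Q))):
        ((R or P) and (R iff Q)): α-rule — add (R or P), (R iff Q).
        (Q iff S): β-rule — branch into Q, S  //  not Q, not S.
          branch 2.2.1 (add Q, S):
            (R or P): β-rule — branch into R  //  P.
              branch 2.2.1.1 (add R):
                (R iff Q): β-rule — branch into R, Q  //  not R, not Q.
                  branch 2.2.1.1.1 (add R, Q):
                    ○ open, literals {Q=T, R=T, S=T}.
                  branch 2.2.1.1.2 (add not R, not Q):
                    × closes — contains both R and not R.
              branch 2.2.1.2 (add P):
                (R iff Q): β-rule — branch into R, Q  //  not R, not Q.
                  branch 2.2.1.2.1 (add R, Q):
                    ○ open, literals {P=T, Q=T, R=T, S=T}.
                  branch 2.2.1.2.2 (add not R, not Q):
                    × closes — contains both Q and not Q.
          branch 2.2.2 (add not Q, not S):
            (R or P): β-rule — branch into R  //  P.
              branch 2.2.2.1 (add R):
                (R iff Q): β-rule — branch into R, Q  //  not R, not Q.
                  branch 2.2.2.1.1 (add R, Q):
                    × closes — contains both Q and not Q.
                  branch 2.2.2.1.2 (add not R, not Q):
                    × closes — contains both R and not R.
              branch 2.2.2.2 (add P):
                (R iff Q): β-rule — branch into R, Q  //  not R, not Q.
                  branch 2.2.2.2.1 (add R, Q):
                    × closes — contains both Q and not Q.
                  branch 2.2.2.2.2 (add not R, not Q):
                    ○ open, literals {P=T, Q=F, R=F, S=F}.
7 branches closed, 7 open.
An open branch gives a countermodel: P=T, R=F (unmentioned atoms arbitrary); the premises hold there but the conclusion fails.

No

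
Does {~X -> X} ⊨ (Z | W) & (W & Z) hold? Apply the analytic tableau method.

Initial set: {(~X -> X); ~((Z | W) & (W & Z))}.
(~X -> X): β-rule — branch into ~~X  //  X.
  branch 1 (add ~~X):
    ~((Z | W) & (W & Z)): β-rule — branch into ~(Z | W)  //  ~(W & Z).
      branch 1.1 (add ~(Z | W)):
        ~(Z | W): α-rule — add ~Z, ~W.
        ○ open, literals {W=0, X=1, Z=0}.
      branch 1.2 (add ~(W & Z)):
        ~(W & Z): β-rule — branch into ~W  //  ~Z.
          branch 1.2.1 (add ~W):
            ○ open, literals {W=0, X=1}.
          branch 1.2.2 (add ~Z):
            ○ open, literals {X=1, Z=0}.
  branch 2 (add X):
    ~((Z | W) & (W & Z)): β-rule — branch into ~(Z | W)  //  ~(W & Z).
      branch 2.1 (add ~(Z | W)):
        ~(Z | W): α-rule — add ~Z, ~W.
        ○ open, literals {W=0, X=1, Z=0}.
      branch 2.2 (add ~(W & Z)):
        ~(W & Z): β-rule — branch into ~W  //  ~Z.
          branch 2.2.1 (add ~W):
            ○ open, literals {W=0, X=1}.
          branch 2.2.2 (add ~Z):
            ○ open, literals {X=1, Z=0}.
0 branches closed, 6 open.
An open branch gives a countermodel: W=0, X=1, Z=0 (unmentioned atoms arbitrary); the premises hold there but the conclusion fails.

No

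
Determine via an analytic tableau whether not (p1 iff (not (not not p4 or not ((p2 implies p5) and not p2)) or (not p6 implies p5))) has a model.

Initial set: {not (p1 iff (not (not not p4 or not ((p2 implies p5) and not p2)) or (not p6 implies p5)))}.
not (p1 iff (not (not not p4 or not ((p2 implies p5) and not p2)) or (not p6 implies p5))): β-rule — branch into p1, not (not (not not p4 or not ((p2 implies p5) and not p2)) or (not p6 implies p5))  //  not p1, (not (not not p4 or not ((p2 implies p5) and not p2)) or (not p6 implies p5)).
  branch 1 (add p1, not (not (not not p4 or not ((p2 implies p5) and not p2)) or (not p6 implies p5))):
    not (not (not not p4 or not ((p2 implies p5) and not p2)) or (not p6 implies p5)): α-rule — add not not (not not p4 or not ((p2 implies p5) and not p2)), not (not p6 implies p5).
    not (not p6 implies p5): α-rule — add not p6, not p5.
    not not (not not p4 or not ((p2 implies p5) and not p2)): β-rule — branch into not not p4  //  not ((p2 implies p5) and not p2).
      branch 1.1 (add not not p4):
        not not p4: drop double negation, giving p4.
        ○ open, literals {p1=T, p4=T, p5=F, p6=F}.
      branch 1.2 (add not ((p2 implies p5) and not p2)):
        not ((p2 implies p5) and not p2): β-rule — branch into not (p2 implies p5)  //  not not p2.
          branch 1.2.1 (add not (p2 implies p5)):
            not (p2 implies p5): α-rule — add p2, not p5.
            ○ open, literals {p1=T, p2=T, p5=F, p6=F}.
          branch 1.2.2 (add not not p2):
            ○ open, literals {p1=T, p2=T, p5=F, p6=F}.
  branch 2 (add not p1, (not (not not p4 or not ((p2 implies p5) and not p2)) or (not p6 implies p5))):
    (not (not not p4 or not ((p2 implies p5) and not p2)) or (not p6 implies p5)): β-rule — branch into not (not not p4 or not ((p2 implies p5) and not p2))  //  (not p6 implies p5).
      branch 2.1 (add not (not not p4 or not ((p2 implies p5) and not p2))):
        not (not not p4 or not ((p2 implies p5) and not p2)): α-rule — add not not not p4, not not ((p2 implies p5) and not p2).
        not not not p4: drop double negation, giving not p4.
        not not ((p2 implies p5) and not p2): α-rule — add (p2 implies p5), not p2.
        (p2 implies p5): β-rule — branch into not p2  //  p5.
          branch 2.1.1 (add not p2):
            ○ open, literals {p1=F, p2=F, p4=F}.
          branch 2.1.2 (add p5):
            ○ open, literals {p1=F, p2=F, p4=F, p5=T}.
      branch 2.2 (add (not p6 implies p5)):
        (not p6 implies p5): β-rule — branch into not not p6  //  p5.
          branch 2.2.1 (add not not p6):
            ○ open, literals {p1=F, p6=T}.
          branch 2.2.2 (add p5):
            ○ open, literals {p1=F, p5=T}.
0 branches closed, 7 open.
An open branch gives a satisfying assignment: p1=T, p4=T, p5=F, p6=F.

Satisfiable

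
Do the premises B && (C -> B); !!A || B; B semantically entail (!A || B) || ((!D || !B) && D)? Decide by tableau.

Yes

Initial set: {T (B && (C -> B)); T (!!A || B); T B; F ((!A || B) || ((!D || !B) && D))}.
T (B && (C -> B)): α-rule — add T B, T (C -> B).
F ((!A || B) || ((!D || !B) && D)): α-rule — add F (!A || B), F ((!D || !B) && D).
F (!A || B): α-rule — add F !A, F B.
× closes — contains both B and !B.
All 1 branch closes.
Every branch closed, so the premises entail the conclusion.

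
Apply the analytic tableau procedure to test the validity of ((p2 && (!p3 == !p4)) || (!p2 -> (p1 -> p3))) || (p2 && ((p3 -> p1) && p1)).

Not valid

Assume the negation and expand:
Initial set: {!(((p2 && (!p3 == !p4)) || (!p2 -> (p1 -> p3))) || (p2 && ((p3 -> p1) && p1)))}.
!(((p2 && (!p3 == !p4)) || (!p2 -> (p1 -> p3))) || (p2 && ((p3 -> p1) && p1))): α-rule — add !((p2 && (!p3 == !p4)) || (!p2 -> (p1 -> p3))), !(p2 && ((p3 -> p1) && p1)).
!((p2 && (!p3 == !p4)) || (!p2 -> (p1 -> p3))): α-rule — add !(p2 && (!p3 == !p4)), !(!p2 -> (p1 -> p3)).
!(!p2 -> (p1 -> p3)): α-rule — add !p2, !(p1 -> p3).
!(p1 -> p3): α-rule — add p1, !p3.
!(p2 && ((p3 -> p1) && p1)): β-rule — branch into !p2  //  !((p3 -> p1) && p1).
  branch 1 (add !p2):
    !(p2 && (!p3 == !p4)): β-rule — branch into !p2  //  !(!p3 == !p4).
      branch 1.1 (add !p2):
        ○ open, literals {p1=T, p2=F, p3=F}.
      branch 1.2 (add !(!p3 == !p4)):
        !(!p3 == !p4): β-rule — branch into !p3, !!p4  //  !!p3, !p4.
          branch 1.2.1 (add !p3, !!p4):
            ○ open, literals {p1=T, p2=F, p3=F, p4=T}.
          branch 1.2.2 (add !!p3, !p4):
            × closes — contains both p3 and !p3.
  branch 2 (add !((p3 -> p1) && p1)):
    !(p2 && (!p3 == !p4)): β-rule — branch into !p2  //  !(!p3 == !p4).
      branch 2.1 (add !p2):
        !((p3 -> p1) && p1): β-rule — branch into !(p3 -> p1)  //  !p1.
          branch 2.1.1 (add !(p3 -> p1)):
            !(p3 -> p1): α-rule — add p3, !p1.
            × closes — contains both p3 and !p3.
          branch 2.1.2 (add !p1):
            × closes — contains both p1 and !p1.
      branch 2.2 (add !(!p3 == !p4)):
        !((p3 -> p1) && p1): β-rule — branch into !(p3 -> p1)  //  !p1.
          branch 2.2.1 (add !(p3 -> p1)):
            !(p3 -> p1): α-rule — add p3, !p1.
            × closes — contains both p3 and !p3.
          branch 2.2.2 (add !p1):
            × closes — contains both p1 and !p1.
5 branches closed, 2 open.
An open branch gives a countermodel: p1=T, p2=F, p3=F (unmentioned atoms arbitrary); under it the original formula is false.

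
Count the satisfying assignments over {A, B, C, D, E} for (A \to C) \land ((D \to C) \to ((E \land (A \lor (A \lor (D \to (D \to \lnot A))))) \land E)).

14

Initial set: {((A \to C) \land ((D \to C) \to ((E \land (A \lor (A \lor (D \to (D \to \lnot A))))) \land E)))}.
((A \to C) \land ((D \to C) \to ((E \land (A \lor (A \lor (D \to (D \to \lnot A))))) \land E))): α-rule — add (A \to C), ((D \to C) \to ((E \land (A \lor (A \lor (D \to (D \to \lnot A))))) \land E)).
(A \to C): β-rule — branch into \lnot A  //  C.
  branch 1 (add \lnot A):
    ((D \to C) \to ((E \land (A \lor (A \lor (D \to (D \to \lnot A))))) \land E)): β-rule — branch into \lnot (D \to C)  //  ((E \land (A \lor (A \lor (D \to (D \to \lnot A))))) \land E).
      branch 1.1 (add \lnot (D \to C)):
        \lnot (D \to C): α-rule — add D, \lnot C.
        ○ open, literals {A=false, C=false, D=true}.
      branch 1.2 (add ((E \land (A \lor (A \lor (D \to (D \to \lnot A))))) \land E)):
        ((E \land (A \lor (A \lor (D \to (D \to \lnot A))))) \land E): α-rule — add (E \land (A \lor (A \lor (D \to (D \to \lnot A))))), E.
        (E \land (A \lor (A \lor (D \to (D \to \lnot A))))): α-rule — add E, (A \lor (A \lor (D \to (D \to \lnot A)))).
        (A \lor (A \lor (D \to (D \to \lnot A)))): β-rule — branch into A  //  (A \lor (D \to (D \to \lnot A))).
          branch 1.2.1 (add A):
            × closes — contains both A and \lnot A.
          branch 1.2.2 (add (A \lor (D \to (D \to \lnot A)))):
            (A \lor (D \to (D \to \lnot A))): β-rule — branch into A  //  (D \to (D \to \lnot A)).
              branch 1.2.2.1 (add A):
                × closes — contains both A and \lnot A.
              branch 1.2.2.2 (add (D \to (D \to \lnot A))):
                (D \to (D \to \lnot A)): β-rule — branch into \lnot D  //  (D \to \lnot A).
                  branch 1.2.2.2.1 (add \lnot D):
                    ○ open, literals {A=false, D=false, E=true}.
                  branch 1.2.2.2.2 (add (D \to \lnot A)):
                    (D \to \lnot A): β-rule — branch into \lnot D  //  \lnot A.
                      branch 1.2.2.2.2.1 (add \lnot D):
                        ○ open, literals {A=false, D=false, E=true}.
                      branch 1.2.2.2.2.2 (add \lnot A):
                        ○ open, literals {A=false, E=true}.
  branch 2 (add C):
    ((D \to C) \to ((E \land (A \lor (A \lor (D \to (D \to \lnot A))))) \land E)): β-rule — branch into \lnot (D \to C)  //  ((E \land (A \lor (A \lor (D \to (D \to \lnot A))))) \land E).
      branch 2.1 (add \lnot (D \to C)):
        \lnot (D \to C): α-rule — add D, \lnot C.
        × closes — contains both C and \lnot C.
      branch 2.2 (add ((E \land (A \lor (A \lor (D \to (D \to \lnot A))))) \land E)):
        ((E \land (A \lor (A \lor (D \to (D \to \lnot A))))) \land E): α-rule — add (E \land (A \lor (A \lor (D \to (D \to \lnot A))))), E.
        (E \land (A \lor (A \lor (D \to (D \to \lnot A))))): α-rule — add E, (A \lor (A \lor (D \to (D \to \lnot A)))).
        (A \lor (A \lor (D \to (D \to \lnot A)))): β-rule — branch into A  //  (A \lor (D \to (D \to \lnot A))).
          branch 2.2.1 (add A):
            ○ open, literals {A=true, C=true, E=true}.
          branch 2.2.2 (add (A \lor (D \to (D \to \lnot A)))):
            (A \lor (D \to (D \to \lnot A))): β-rule — branch into A  //  (D \to (D \to \lnot A)).
              branch 2.2.2.1 (add A):
                ○ open, literals {A=true, C=true, E=true}.
              branch 2.2.2.2 (add (D \to (D \to \lnot A))):
                (D \to (D \to \lnot A)): β-rule — branch into \lnot D  //  (D \to \lnot A).
                  branch 2.2.2.2.1 (add \lnot D):
                    ○ open, literals {C=true, D=false, E=true}.
                  branch 2.2.2.2.2 (add (D \to \lnot A)):
                    (D \to \lnot A): β-rule — branch into \lnot D  //  \lnot A.
                      branch 2.2.2.2.2.1 (add \lnot D):
                        ○ open, literals {C=true, D=false, E=true}.
                      branch 2.2.2.2.2.2 (add \lnot A):
                        ○ open, literals {A=false, C=true, E=true}.
3 branches closed, 9 open.
Each open branch fixes some atoms; the unmentioned ones are free. Counting distinct full assignments: branch {A=false, C=false, D=true} (B, E) contributes 4 new; branch {A=false, D=false, E=true} (B, C) contributes 4 new; branch {A=false, D=false, E=true} (B, C) contributes 0 new; branch {A=false, E=true} (B, C, D) contributes 2 new; branch {A=true, C=true, E=true} (B, D) contributes 4 new; branch {A=true, C=true, E=true} (B, D) contributes 0 new; branch {C=true, D=false, E=true} (A, B) contributes 0 new; branch {C=true, D=false, E=true} (A, B) contributes 0 new; branch {A=false, C=true, E=true} (B, D) contributes 0 new. Total: 14.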